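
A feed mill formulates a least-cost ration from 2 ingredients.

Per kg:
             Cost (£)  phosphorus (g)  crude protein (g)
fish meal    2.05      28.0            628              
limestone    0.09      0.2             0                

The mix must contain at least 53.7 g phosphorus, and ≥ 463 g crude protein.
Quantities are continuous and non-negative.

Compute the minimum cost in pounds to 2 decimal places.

Set it up as a linear program. Let x1 = kg of fish meal, x2 = kg of limestone.
Minimise 2.05x1 + 0.09x2 with:
  28x1 + 0.2x2 ≥ 53.7   (phosphorus)
  628x1 ≥ 463   (crude protein)
  x1, x2 ≥ 0.
The optimal basis is {fish meal}; limestone drops out. Binding constraint: phosphorus.
Optimal quantities: fish meal = 1.918 kg.
Objective = 2.05·1.918 = 3.9319.

£3.93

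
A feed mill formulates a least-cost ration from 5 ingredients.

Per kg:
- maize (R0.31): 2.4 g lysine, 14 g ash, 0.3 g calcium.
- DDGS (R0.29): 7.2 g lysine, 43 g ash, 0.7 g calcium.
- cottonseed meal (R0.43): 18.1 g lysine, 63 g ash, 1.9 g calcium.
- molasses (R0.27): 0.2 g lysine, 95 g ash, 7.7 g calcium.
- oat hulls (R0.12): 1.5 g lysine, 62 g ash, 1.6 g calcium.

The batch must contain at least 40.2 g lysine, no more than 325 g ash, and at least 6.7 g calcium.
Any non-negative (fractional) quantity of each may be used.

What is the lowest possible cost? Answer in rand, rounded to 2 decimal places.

Let x1 = kg of maize, x2 = kg of DDGS, x3 = kg of cottonseed meal, x4 = kg of molasses, x5 = kg of oat hulls.
Minimize 0.31x1 + 0.29x2 + 0.43x3 + 0.27x4 + 0.12x5 subject to:
  2.4x1 + 7.2x2 + 18.1x3 + 0.2x4 + 1.5x5 ≥ 40.2   (lysine)
  14x1 + 43x2 + 63x3 + 95x4 + 62x5 ≤ 325   (ash)
  0.3x1 + 0.7x2 + 1.9x3 + 7.7x4 + 1.6x5 ≥ 6.7   (calcium)
  x1, x2, x3, x4, x5 ≥ 0.
The optimal basis is {cottonseed meal, molasses}; maize, DDGS, oat hulls drop out. Binding constraints: lysine and calcium.
So cottonseed meal = 2.217 kg, molasses = 0.323 kg.
Total cost: 0.43·2.217 + 0.27·0.323 = 1.0405.

R1.04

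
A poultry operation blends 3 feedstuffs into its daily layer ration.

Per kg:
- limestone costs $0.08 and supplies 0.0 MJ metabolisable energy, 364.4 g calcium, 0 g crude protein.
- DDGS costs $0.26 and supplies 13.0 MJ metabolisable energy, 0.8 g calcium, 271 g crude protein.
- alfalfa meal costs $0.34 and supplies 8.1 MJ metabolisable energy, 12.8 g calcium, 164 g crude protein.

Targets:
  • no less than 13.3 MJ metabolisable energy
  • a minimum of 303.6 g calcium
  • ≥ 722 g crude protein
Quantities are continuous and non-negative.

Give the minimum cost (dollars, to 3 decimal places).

$0.759

Let x1 = kg of limestone, x2 = kg of DDGS, x3 = kg of alfalfa meal.
min 0.08x1 + 0.26x2 + 0.34x3 with:
  13x2 + 8.1x3 ≥ 13.3   (metabolisable energy)
  364.4x1 + 0.8x2 + 12.8x3 ≥ 303.6   (calcium)
  271x2 + 164x3 ≥ 722   (crude protein)
  x1, x2, x3 ≥ 0.
At the optimum only limestone, DDGS are positive (alfalfa meal = 0). There the calcium and crude protein constraints are tight.
So limestone = 0.8273 kg, DDGS = 2.664 kg.
Objective = 0.08·0.8273 + 0.26·2.664 = 0.75882.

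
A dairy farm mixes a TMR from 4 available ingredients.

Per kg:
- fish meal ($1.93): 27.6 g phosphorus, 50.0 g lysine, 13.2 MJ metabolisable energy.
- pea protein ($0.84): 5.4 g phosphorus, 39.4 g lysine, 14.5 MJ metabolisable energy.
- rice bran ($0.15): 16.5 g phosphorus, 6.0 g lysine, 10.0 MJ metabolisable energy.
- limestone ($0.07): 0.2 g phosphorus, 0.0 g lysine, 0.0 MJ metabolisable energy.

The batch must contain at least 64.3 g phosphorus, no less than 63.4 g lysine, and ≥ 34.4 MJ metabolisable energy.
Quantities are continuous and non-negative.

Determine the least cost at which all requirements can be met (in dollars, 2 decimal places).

$1.43

Let x1 = kg of fish meal, x2 = kg of pea protein, x3 = kg of rice bran, x4 = kg of limestone.
min 1.93x1 + 0.84x2 + 0.15x3 + 0.07x4 s.t.:
  27.6x1 + 5.4x2 + 16.5x3 + 0.2x4 ≥ 64.3   (phosphorus)
  50x1 + 39.4x2 + 6x3 ≥ 63.4   (lysine)
  13.2x1 + 14.5x2 + 10x3 ≥ 34.4   (metabolisable energy)
  x1, x2, x3, x4 ≥ 0.
At the optimum only pea protein, rice bran are positive (fish meal, limestone = 0). Binding constraints: phosphorus and lysine.
Solving gives x2 = 1.069, x3 = 3.547.
Objective = 0.84·1.069 + 0.15·3.547 = 1.4300.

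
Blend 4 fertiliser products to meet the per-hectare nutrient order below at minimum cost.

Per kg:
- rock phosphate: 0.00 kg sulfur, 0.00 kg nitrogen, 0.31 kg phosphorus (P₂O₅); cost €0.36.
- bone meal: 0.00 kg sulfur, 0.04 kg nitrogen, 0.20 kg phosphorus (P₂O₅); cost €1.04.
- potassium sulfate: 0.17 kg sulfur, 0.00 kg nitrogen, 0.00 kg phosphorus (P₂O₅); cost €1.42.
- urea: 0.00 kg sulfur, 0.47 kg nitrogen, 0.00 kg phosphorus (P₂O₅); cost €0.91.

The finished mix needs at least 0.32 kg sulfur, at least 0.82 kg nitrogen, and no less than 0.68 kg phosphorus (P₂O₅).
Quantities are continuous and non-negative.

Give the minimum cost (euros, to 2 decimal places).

This is a linear program. Let x1 = kg of rock phosphate, x2 = kg of bone meal, x3 = kg of potassium sulfate, x4 = kg of urea.
Minimize 0.36x1 + 1.04x2 + 1.42x3 + 0.91x4 s.t.:
  0.17x3 ≥ 0.32   (sulfur)
  0.04x2 + 0.47x4 ≥ 0.82   (nitrogen)
  0.31x1 + 0.2x2 ≥ 0.68   (phosphorus (P₂O₅))
  x1, x2, x3, x4 ≥ 0.
The minimum-cost mix takes nothing from bone meal — only rock phosphate, potassium sulfate, urea. The sulfur, nitrogen, phosphorus (P₂O₅) requirements are met with equality.
Optimal quantities: rock phosphate = 2.194 kg, potassium sulfate = 1.882 kg, urea = 1.745 kg.
Hence cost = 0.36·2.194 + 1.42·1.882 + 0.91·1.745 = €5.0502.

€5.05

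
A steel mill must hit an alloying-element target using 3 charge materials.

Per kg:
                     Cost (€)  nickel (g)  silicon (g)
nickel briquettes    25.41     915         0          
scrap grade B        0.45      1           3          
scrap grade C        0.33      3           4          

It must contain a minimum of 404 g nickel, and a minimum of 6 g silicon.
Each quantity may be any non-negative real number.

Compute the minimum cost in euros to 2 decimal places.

€11.59

Treat it as an LP. Let x1 = kg of nickel briquettes, x2 = kg of scrap grade B, x3 = kg of scrap grade C.
Minimise 25.41x1 + 0.45x2 + 0.33x3 subject to:
  915x1 + 1x2 + 3x3 ≥ 404   (nickel)
  3x2 + 4x3 ≥ 6   (silicon)
  x1, x2, x3 ≥ 0.
The minimum-cost mix takes nothing from scrap grade B — only nickel briquettes, scrap grade C. There the nickel and silicon constraints are tight.
Optimal quantities: nickel briquettes = 0.4366 kg, scrap grade C = 1.5 kg.
Total cost: 25.41·0.4366 + 0.33·1.5 = 11.5890.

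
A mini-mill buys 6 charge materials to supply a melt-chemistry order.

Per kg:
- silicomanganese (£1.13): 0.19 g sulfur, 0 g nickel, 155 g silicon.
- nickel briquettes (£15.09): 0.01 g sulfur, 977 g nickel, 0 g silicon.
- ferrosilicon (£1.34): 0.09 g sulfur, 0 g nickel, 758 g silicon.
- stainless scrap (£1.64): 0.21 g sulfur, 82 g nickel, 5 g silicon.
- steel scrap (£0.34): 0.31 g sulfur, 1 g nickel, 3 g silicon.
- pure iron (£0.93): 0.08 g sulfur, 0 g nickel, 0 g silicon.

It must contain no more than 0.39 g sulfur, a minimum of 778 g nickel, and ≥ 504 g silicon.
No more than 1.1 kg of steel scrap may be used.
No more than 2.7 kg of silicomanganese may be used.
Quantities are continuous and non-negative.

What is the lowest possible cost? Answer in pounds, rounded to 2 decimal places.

Let x1 = kg of silicomanganese, x2 = kg of nickel briquettes, x3 = kg of ferrosilicon, x4 = kg of stainless scrap, x5 = kg of steel scrap, x6 = kg of pure iron.
Minimise 1.13x1 + 15.09x2 + 1.34x3 + 1.64x4 + 0.34x5 + 0.93x6 s.t.:
  0.19x1 + 0.01x2 + 0.09x3 + 0.21x4 + 0.31x5 + 0.08x6 ≤ 0.39   (sulfur)
  977x2 + 82x4 + 1x5 ≥ 778   (nickel)
  155x1 + 758x3 + 5x4 + 3x5 ≥ 504   (silicon)
  x5 ≤ 1.1
  x1 ≤ 2.7
  x1, x2, x3, x4, x5, x6 ≥ 0.
The minimum-cost mix takes nothing from silicomanganese, stainless scrap, steel scrap, pure iron — only nickel briquettes, ferrosilicon. There the nickel and silicon constraints are tight.
Solving gives x2 = 0.7963, x3 = 0.6649.
Cost = 15.09·0.7963 + 1.34·0.6649 = 12.9071.

£12.91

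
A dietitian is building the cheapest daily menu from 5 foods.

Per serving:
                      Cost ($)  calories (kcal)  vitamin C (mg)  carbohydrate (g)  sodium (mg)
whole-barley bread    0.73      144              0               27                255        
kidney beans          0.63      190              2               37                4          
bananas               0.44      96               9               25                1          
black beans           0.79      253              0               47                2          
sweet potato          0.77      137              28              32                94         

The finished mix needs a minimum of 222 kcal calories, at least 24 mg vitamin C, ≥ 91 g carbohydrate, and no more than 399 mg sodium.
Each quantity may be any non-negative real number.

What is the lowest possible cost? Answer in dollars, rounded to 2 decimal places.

$1.58

This is a linear program. Let x1 = servings of whole-barley bread, x2 = servings of kidney beans, x3 = servings of bananas, x4 = servings of black beans, x5 = servings of sweet potato.
min 0.73x1 + 0.63x2 + 0.44x3 + 0.79x4 + 0.77x5 with:
  144x1 + 190x2 + 96x3 + 253x4 + 137x5 ≥ 222   (calories)
  2x2 + 9x3 + 28x5 ≥ 24   (vitamin C)
  27x1 + 37x2 + 25x3 + 47x4 + 32x5 ≥ 91   (carbohydrate)
  255x1 + 4x2 + 1x3 + 2x4 + 94x5 ≤ 399   (sodium)
  x1, x2, x3, x4, x5 ≥ 0.
The minimum-cost mix takes nothing from whole-barley bread, kidney beans, sweet potato — only bananas, black beans. The vitamin C and carbohydrate requirements are met with equality.
Solving gives x3 = 2.667, x4 = 0.5177.
Hence cost = 0.44·2.667 + 0.79·0.5177 = $1.5825.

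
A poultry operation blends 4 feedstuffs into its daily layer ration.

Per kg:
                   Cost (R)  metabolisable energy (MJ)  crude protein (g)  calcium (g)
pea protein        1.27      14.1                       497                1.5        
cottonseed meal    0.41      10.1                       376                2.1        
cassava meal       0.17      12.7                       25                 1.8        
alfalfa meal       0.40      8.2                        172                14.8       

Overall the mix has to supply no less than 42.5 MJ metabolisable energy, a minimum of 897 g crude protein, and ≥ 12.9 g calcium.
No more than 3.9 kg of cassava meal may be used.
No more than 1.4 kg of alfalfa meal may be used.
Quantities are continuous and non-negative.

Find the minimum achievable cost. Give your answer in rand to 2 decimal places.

This is a linear program. Let x1 = kg of pea protein, x2 = kg of cottonseed meal, x3 = kg of cassava meal, x4 = kg of alfalfa meal.
Minimize 1.27x1 + 0.41x2 + 0.17x3 + 0.4x4 s.t.:
  14.1x1 + 10.1x2 + 12.7x3 + 8.2x4 ≥ 42.5   (metabolisable energy)
  497x1 + 376x2 + 25x3 + 172x4 ≥ 897   (crude protein)
  1.5x1 + 2.1x2 + 1.8x3 + 14.8x4 ≥ 12.9   (calcium)
  x3 ≤ 3.9
  x4 ≤ 1.4
  x1, x2, x3, x4 ≥ 0.
At the optimum only cottonseed meal, cassava meal, alfalfa meal are positive (pea protein = 0). The metabolisable energy, crude protein, calcium requirements are met with equality.
So cottonseed meal = 2.108 kg, cassava meal = 1.411 kg, alfalfa meal = 0.4009 kg.
Hence cost = 0.41·2.108 + 0.17·1.411 + 0.4·0.4009 = R1.2645.

R1.26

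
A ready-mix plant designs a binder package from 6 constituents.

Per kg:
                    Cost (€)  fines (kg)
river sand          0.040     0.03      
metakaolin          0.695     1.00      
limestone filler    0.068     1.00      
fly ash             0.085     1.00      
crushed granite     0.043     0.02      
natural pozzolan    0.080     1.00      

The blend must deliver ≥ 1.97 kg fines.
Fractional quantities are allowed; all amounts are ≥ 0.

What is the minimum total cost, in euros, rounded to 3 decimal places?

€0.134

Treat it as an LP. Let x1 = kg of river sand, x2 = kg of metakaolin, x3 = kg of limestone filler, x4 = kg of fly ash, x5 = kg of crushed granite, x6 = kg of natural pozzolan.
Minimise 0.04x1 + 0.695x2 + 0.068x3 + 0.085x4 + 0.043x5 + 0.08x6 with:
  0.03x1 + 1x2 + 1x3 + 1x4 + 0.02x5 + 1x6 ≥ 1.97   (fines)
  x1, x2, x3, x4, x5, x6 ≥ 0.
At the optimum only limestone filler is positive (river sand, metakaolin, fly ash, crushed granite, natural pozzolan = 0). Binding constraint: fines.
So limestone filler = 1.97 kg.
Total cost: 0.068·1.97 = 0.13396.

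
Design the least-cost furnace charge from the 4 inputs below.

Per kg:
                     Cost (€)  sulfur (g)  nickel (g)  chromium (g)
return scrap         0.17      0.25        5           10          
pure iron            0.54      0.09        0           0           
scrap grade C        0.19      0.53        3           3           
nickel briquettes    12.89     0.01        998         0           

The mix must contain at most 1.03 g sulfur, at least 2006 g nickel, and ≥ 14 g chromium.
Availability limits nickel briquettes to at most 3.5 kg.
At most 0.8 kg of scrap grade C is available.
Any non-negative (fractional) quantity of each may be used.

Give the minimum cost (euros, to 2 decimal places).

Treat it as an LP. Let x1 = kg of return scrap, x2 = kg of pure iron, x3 = kg of scrap grade C, x4 = kg of nickel briquettes.
Minimise 0.17x1 + 0.54x2 + 0.19x3 + 12.89x4 s.t.:
  0.25x1 + 0.09x2 + 0.53x3 + 0.01x4 ≤ 1.03   (sulfur)
  5x1 + 3x3 + 998x4 ≥ 2006   (nickel)
  10x1 + 3x3 ≥ 14   (chromium)
  x4 ≤ 3.5
  x3 ≤ 0.8
  x1, x2, x3, x4 ≥ 0.
The cheapest feasible vertex uses only return scrap, nickel briquettes; pure iron, scrap grade C are not used. The nickel and chromium requirements are met with equality.
Solving gives x1 = 1.4, x4 = 2.003.
Hence cost = 0.17·1.4 + 12.89·2.003 = €26.0567.

€26.06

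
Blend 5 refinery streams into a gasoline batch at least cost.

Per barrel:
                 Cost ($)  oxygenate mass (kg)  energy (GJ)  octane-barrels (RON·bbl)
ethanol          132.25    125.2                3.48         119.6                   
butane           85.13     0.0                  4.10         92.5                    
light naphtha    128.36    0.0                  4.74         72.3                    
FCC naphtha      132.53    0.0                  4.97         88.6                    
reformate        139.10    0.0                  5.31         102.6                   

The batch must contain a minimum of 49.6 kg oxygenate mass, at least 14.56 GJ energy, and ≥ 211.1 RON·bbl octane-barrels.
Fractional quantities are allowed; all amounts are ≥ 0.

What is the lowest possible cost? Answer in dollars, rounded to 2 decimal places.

Let x1 = barrels of ethanol, x2 = barrels of butane, x3 = barrels of light naphtha, x4 = barrels of FCC naphtha, x5 = barrels of reformate.
min 132.25x1 + 85.13x2 + 128.36x3 + 132.53x4 + 139.1x5 with:
  125.2x1 ≥ 49.6   (oxygenate mass)
  3.48x1 + 4.1x2 + 4.74x3 + 4.97x4 + 5.31x5 ≥ 14.56   (energy)
  119.6x1 + 92.5x2 + 72.3x3 + 88.6x4 + 102.6x5 ≥ 211.1   (octane-barrels)
  x1, x2, x3, x4, x5 ≥ 0.
The optimal basis is {ethanol, butane}; light naphtha, FCC naphtha, reformate drop out. The oxygenate mass and energy requirements are met with equality.
So ethanol = 0.396166 barrels, butane = 3.21496 barrels.
Total cost: 132.25·0.396166 + 85.13·3.21496 = 326.0825.

$326.08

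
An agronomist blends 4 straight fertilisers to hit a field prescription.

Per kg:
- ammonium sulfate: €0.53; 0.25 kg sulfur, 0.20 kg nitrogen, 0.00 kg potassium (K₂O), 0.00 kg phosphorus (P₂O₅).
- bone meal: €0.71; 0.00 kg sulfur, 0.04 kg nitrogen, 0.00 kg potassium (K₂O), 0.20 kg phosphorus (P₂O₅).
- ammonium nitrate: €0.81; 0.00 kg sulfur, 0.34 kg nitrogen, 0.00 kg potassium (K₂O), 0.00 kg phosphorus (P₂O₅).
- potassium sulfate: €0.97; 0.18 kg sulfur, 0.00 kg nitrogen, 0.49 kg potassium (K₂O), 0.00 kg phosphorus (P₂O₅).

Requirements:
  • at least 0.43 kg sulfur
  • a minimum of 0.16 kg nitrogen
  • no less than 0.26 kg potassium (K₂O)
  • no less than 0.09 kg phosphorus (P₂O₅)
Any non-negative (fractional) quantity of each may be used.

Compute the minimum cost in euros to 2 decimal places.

€1.54

Let x1 = kg of ammonium sulfate, x2 = kg of bone meal, x3 = kg of ammonium nitrate, x4 = kg of potassium sulfate.
min 0.53x1 + 0.71x2 + 0.81x3 + 0.97x4 with:
  0.25x1 + 0.18x4 ≥ 0.43   (sulfur)
  0.2x1 + 0.04x2 + 0.34x3 ≥ 0.16   (nitrogen)
  0.49x4 ≥ 0.26   (potassium (K₂O))
  0.2x2 ≥ 0.09   (phosphorus (P₂O₅))
  x1, x2, x3, x4 ≥ 0.
The optimal basis is {ammonium sulfate, bone meal, potassium sulfate}; ammonium nitrate drops out. The sulfur, potassium (K₂O), phosphorus (P₂O₅) requirements are met with equality.
So ammonium sulfate = 1.338 kg, bone meal = 0.45 kg, potassium sulfate = 0.5306 kg.
Cost = 0.53·1.338 + 0.71·0.45 + 0.97·0.5306 = 1.5433.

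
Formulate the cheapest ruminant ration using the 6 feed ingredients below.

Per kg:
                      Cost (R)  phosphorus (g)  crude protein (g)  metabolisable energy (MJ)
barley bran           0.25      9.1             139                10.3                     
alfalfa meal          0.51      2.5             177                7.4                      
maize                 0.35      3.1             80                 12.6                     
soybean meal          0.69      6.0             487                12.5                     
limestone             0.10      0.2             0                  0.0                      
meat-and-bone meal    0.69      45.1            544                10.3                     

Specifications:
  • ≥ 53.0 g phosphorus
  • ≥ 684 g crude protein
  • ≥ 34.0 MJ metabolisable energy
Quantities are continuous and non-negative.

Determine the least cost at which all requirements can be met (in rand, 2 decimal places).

This is a linear program. Let x1 = kg of barley bran, x2 = kg of alfalfa meal, x3 = kg of maize, x4 = kg of soybean meal, x5 = kg of limestone, x6 = kg of meat-and-bone meal.
min 0.25x1 + 0.51x2 + 0.35x3 + 0.69x4 + 0.1x5 + 0.69x6 s.t.:
  9.1x1 + 2.5x2 + 3.1x3 + 6x4 + 0.2x5 + 45.1x6 ≥ 53   (phosphorus)
  139x1 + 177x2 + 80x3 + 487x4 + 544x6 ≥ 684   (crude protein)
  10.3x1 + 7.4x2 + 12.6x3 + 12.5x4 + 10.3x6 ≥ 34   (metabolisable energy)
  x1, x2, x3, x4, x5, x6 ≥ 0.
At the optimum only barley bran, meat-and-bone meal are positive (alfalfa meal, maize, soybean meal, limestone = 0). Binding constraints: phosphorus and metabolisable energy.
That vertex is x1 = 2.663, x6 = 0.6378.
Hence cost = 0.25·2.663 + 0.69·0.6378 = R1.1058.

R1.11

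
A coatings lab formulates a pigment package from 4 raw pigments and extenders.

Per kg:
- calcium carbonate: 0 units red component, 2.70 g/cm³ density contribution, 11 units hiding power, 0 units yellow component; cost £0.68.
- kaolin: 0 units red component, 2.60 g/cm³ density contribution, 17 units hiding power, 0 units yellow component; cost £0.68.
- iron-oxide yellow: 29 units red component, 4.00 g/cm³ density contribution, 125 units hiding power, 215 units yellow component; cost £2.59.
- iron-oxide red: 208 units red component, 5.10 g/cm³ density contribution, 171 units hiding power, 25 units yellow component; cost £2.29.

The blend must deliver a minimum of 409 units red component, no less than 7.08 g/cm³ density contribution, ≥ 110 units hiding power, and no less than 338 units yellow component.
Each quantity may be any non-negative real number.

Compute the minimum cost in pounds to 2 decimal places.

Set it up as a linear program. Let x1 = kg of calcium carbonate, x2 = kg of kaolin, x3 = kg of iron-oxide yellow, x4 = kg of iron-oxide red.
Minimize 0.68x1 + 0.68x2 + 2.59x3 + 2.29x4 with:
  29x3 + 208x4 ≥ 409   (red component)
  2.7x1 + 2.6x2 + 4x3 + 5.1x4 ≥ 7.08   (density contribution)
  11x1 + 17x2 + 125x3 + 171x4 ≥ 110   (hiding power)
  215x3 + 25x4 ≥ 338   (yellow component)
  x1, x2, x3, x4 ≥ 0.
At the optimum only iron-oxide yellow, iron-oxide red are positive (calcium carbonate, kaolin = 0). There the red component and yellow component constraints are tight.
Solving gives x3 = 1.366, x4 = 1.776.
Cost = 2.59·1.366 + 2.29·1.776 = 7.60498.

£7.60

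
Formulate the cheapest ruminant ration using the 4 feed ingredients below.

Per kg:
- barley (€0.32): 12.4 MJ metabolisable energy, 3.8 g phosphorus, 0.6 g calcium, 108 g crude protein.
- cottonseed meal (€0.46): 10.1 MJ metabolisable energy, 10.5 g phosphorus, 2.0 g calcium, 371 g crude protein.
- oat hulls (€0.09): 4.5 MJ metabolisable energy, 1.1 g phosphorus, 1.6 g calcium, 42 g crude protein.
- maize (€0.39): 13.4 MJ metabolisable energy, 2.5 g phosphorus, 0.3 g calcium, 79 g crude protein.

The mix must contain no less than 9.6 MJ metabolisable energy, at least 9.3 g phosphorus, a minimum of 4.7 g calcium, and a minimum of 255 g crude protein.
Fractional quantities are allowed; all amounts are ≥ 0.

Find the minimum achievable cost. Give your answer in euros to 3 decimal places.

€0.495

Let x1 = kg of barley, x2 = kg of cottonseed meal, x3 = kg of oat hulls, x4 = kg of maize.
Minimize 0.32x1 + 0.46x2 + 0.09x3 + 0.39x4 with:
  12.4x1 + 10.1x2 + 4.5x3 + 13.4x4 ≥ 9.6   (metabolisable energy)
  3.8x1 + 10.5x2 + 1.1x3 + 2.5x4 ≥ 9.3   (phosphorus)
  0.6x1 + 2x2 + 1.6x3 + 0.3x4 ≥ 4.7   (calcium)
  108x1 + 371x2 + 42x3 + 79x4 ≥ 255   (crude protein)
  x1, x2, x3, x4 ≥ 0.
The cheapest feasible vertex uses only cottonseed meal, oat hulls; barley, maize are not used. There the phosphorus and calcium constraints are tight.
So cottonseed meal = 0.6651 kg, oat hulls = 2.106 kg.
Objective = 0.46·0.6651 + 0.09·2.106 = 0.49549.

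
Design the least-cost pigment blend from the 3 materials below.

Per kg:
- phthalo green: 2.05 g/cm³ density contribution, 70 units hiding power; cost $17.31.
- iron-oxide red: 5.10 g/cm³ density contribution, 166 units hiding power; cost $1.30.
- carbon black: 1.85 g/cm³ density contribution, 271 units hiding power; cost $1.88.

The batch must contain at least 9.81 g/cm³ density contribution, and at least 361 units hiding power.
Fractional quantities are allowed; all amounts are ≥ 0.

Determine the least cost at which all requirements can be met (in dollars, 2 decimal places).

Let x1 = kg of phthalo green, x2 = kg of iron-oxide red, x3 = kg of carbon black.
Minimise 17.31x1 + 1.3x2 + 1.88x3 s.t.:
  2.05x1 + 5.1x2 + 1.85x3 ≥ 9.81   (density contribution)
  70x1 + 166x2 + 271x3 ≥ 361   (hiding power)
  x1, x2, x3 ≥ 0.
The minimum-cost mix takes nothing from phthalo green — only iron-oxide red, carbon black. The density contribution and hiding power requirements are met with equality.
Solving gives x2 = 1.852, x3 = 0.1978.
Total cost: 1.3·1.852 + 1.88·0.1978 = 2.7795.

$2.78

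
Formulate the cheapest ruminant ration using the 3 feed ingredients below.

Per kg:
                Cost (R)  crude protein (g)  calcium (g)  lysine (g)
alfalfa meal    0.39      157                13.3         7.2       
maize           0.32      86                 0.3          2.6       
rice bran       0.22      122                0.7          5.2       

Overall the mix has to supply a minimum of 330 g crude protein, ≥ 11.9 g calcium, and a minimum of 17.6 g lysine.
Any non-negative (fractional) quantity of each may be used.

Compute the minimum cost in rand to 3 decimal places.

R0.811

Let x1 = kg of alfalfa meal, x2 = kg of maize, x3 = kg of rice bran.
Minimize 0.39x1 + 0.32x2 + 0.22x3 with:
  157x1 + 86x2 + 122x3 ≥ 330   (crude protein)
  13.3x1 + 0.3x2 + 0.7x3 ≥ 11.9   (calcium)
  7.2x1 + 2.6x2 + 5.2x3 ≥ 17.6   (lysine)
  x1, x2, x3 ≥ 0.
At the optimum only alfalfa meal, rice bran are positive (maize = 0). There the calcium and lysine constraints are tight.
That vertex is x1 = 0.7729, x3 = 2.314.
Total cost: 0.39·0.7729 + 0.22·2.314 = 0.81051.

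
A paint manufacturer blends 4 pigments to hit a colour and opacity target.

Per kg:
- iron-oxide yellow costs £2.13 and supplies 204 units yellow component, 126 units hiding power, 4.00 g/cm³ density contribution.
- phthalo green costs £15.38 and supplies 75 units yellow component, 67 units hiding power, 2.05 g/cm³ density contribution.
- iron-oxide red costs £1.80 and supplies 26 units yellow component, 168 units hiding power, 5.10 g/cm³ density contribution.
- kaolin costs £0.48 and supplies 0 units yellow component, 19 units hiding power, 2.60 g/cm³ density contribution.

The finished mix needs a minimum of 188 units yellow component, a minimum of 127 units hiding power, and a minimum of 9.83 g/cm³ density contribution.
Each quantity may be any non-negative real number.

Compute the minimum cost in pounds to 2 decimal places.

£3.10

Let x1 = kg of iron-oxide yellow, x2 = kg of phthalo green, x3 = kg of iron-oxide red, x4 = kg of kaolin.
min 2.13x1 + 15.38x2 + 1.8x3 + 0.48x4 with:
  204x1 + 75x2 + 26x3 ≥ 188   (yellow component)
  126x1 + 67x2 + 168x3 + 19x4 ≥ 127   (hiding power)
  4x1 + 2.05x2 + 5.1x3 + 2.6x4 ≥ 9.83   (density contribution)
  x1, x2, x3, x4 ≥ 0.
At the optimum only iron-oxide yellow, kaolin are positive (phthalo green, iron-oxide red = 0). The yellow component and density contribution requirements are met with equality.
Optimal quantities: iron-oxide yellow = 0.9216 kg, kaolin = 2.363 kg.
Hence cost = 2.13·0.9216 + 0.48·2.363 = £3.0972.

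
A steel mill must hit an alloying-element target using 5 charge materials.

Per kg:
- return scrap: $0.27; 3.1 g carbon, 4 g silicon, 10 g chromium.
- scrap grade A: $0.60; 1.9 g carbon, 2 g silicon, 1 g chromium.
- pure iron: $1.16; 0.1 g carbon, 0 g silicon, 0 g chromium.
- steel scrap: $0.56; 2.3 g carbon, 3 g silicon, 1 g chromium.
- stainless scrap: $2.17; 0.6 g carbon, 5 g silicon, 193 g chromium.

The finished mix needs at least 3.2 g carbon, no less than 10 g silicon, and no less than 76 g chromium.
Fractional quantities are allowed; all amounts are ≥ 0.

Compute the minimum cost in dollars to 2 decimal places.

Treat it as an LP. Let x1 = kg of return scrap, x2 = kg of scrap grade A, x3 = kg of pure iron, x4 = kg of steel scrap, x5 = kg of stainless scrap.
Minimise 0.27x1 + 0.6x2 + 1.16x3 + 0.56x4 + 2.17x5 subject to:
  3.1x1 + 1.9x2 + 0.1x3 + 2.3x4 + 0.6x5 ≥ 3.2   (carbon)
  4x1 + 2x2 + 3x4 + 5x5 ≥ 10   (silicon)
  10x1 + 1x2 + 1x4 + 193x5 ≥ 76   (chromium)
  x1, x2, x3, x4, x5 ≥ 0.
At the optimum only return scrap, stainless scrap are positive (scrap grade A, pure iron, steel scrap = 0). Binding constraints: silicon and chromium.
Solving gives x1 = 2.147, x5 = 0.2825.
Cost = 0.27·2.147 + 2.17·0.2825 = 1.1927.

$1.19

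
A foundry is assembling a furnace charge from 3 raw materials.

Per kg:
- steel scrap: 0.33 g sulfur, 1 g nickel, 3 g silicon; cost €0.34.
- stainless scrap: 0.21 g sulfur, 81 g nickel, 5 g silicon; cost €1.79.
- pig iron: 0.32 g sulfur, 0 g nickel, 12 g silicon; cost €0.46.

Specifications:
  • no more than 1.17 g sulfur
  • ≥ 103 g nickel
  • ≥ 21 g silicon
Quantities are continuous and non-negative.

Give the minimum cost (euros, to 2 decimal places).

This is a linear program. Let x1 = kg of steel scrap, x2 = kg of stainless scrap, x3 = kg of pig iron.
Minimise 0.34x1 + 1.79x2 + 0.46x3 with:
  0.33x1 + 0.21x2 + 0.32x3 ≤ 1.17   (sulfur)
  1x1 + 81x2 ≥ 103   (nickel)
  3x1 + 5x2 + 12x3 ≥ 21   (silicon)
  x1, x2, x3 ≥ 0.
The cheapest feasible vertex uses only stainless scrap, pig iron; steel scrap is not used. There the nickel and silicon constraints are tight.
So stainless scrap = 1.272 kg, pig iron = 1.22 kg.
Objective = 1.79·1.272 + 0.46·1.22 = 2.8381.

€2.84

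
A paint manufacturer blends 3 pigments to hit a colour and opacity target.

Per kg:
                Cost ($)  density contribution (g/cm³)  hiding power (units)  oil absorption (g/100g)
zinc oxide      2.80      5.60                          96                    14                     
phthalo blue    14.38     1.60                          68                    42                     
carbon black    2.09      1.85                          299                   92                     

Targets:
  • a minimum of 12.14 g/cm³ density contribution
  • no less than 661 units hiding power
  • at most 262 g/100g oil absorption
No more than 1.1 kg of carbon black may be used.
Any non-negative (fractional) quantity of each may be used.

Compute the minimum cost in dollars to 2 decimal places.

$11.99

Let x1 = kg of zinc oxide, x2 = kg of phthalo blue, x3 = kg of carbon black.
min 2.8x1 + 14.38x2 + 2.09x3 with:
  5.6x1 + 1.6x2 + 1.85x3 ≥ 12.14   (density contribution)
  96x1 + 68x2 + 299x3 ≥ 661   (hiding power)
  14x1 + 42x2 + 92x3 ≤ 262   (oil absorption)
  x3 ≤ 1.1
  x1, x2, x3 ≥ 0.
The optimal basis is {zinc oxide, carbon black}; phthalo blue drops out. There the hiding power and the carbon black cap constraints are tight.
Solving gives x1 = 3.4594, x3 = 1.1.
Cost = 2.8·3.4594 + 2.09·1.1 = 11.9853.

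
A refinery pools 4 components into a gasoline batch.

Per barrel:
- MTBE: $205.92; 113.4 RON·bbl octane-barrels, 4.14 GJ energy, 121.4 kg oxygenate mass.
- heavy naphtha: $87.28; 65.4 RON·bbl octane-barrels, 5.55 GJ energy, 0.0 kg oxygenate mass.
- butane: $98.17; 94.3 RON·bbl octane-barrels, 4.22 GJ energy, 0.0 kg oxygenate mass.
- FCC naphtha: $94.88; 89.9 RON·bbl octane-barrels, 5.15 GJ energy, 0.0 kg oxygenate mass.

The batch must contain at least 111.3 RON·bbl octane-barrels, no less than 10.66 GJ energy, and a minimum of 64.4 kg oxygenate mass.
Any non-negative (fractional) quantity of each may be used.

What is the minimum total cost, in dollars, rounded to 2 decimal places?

$242.34

This is a linear program. Let x1 = barrels of MTBE, x2 = barrels of heavy naphtha, x3 = barrels of butane, x4 = barrels of FCC naphtha.
Minimize 205.92x1 + 87.28x2 + 98.17x3 + 94.88x4 subject to:
  113.4x1 + 65.4x2 + 94.3x3 + 89.9x4 ≥ 111.3   (octane-barrels)
  4.14x1 + 5.55x2 + 4.22x3 + 5.15x4 ≥ 10.66   (energy)
  121.4x1 ≥ 64.4   (oxygenate mass)
  x1, x2, x3, x4 ≥ 0.
At the optimum only MTBE, heavy naphtha are positive (butane, FCC naphtha = 0). Binding constraints: energy and oxygenate mass.
Solving gives x1 = 0.5305, x2 = 1.525.
Hence cost = 205.92·0.5305 + 87.28·1.525 = $242.3426.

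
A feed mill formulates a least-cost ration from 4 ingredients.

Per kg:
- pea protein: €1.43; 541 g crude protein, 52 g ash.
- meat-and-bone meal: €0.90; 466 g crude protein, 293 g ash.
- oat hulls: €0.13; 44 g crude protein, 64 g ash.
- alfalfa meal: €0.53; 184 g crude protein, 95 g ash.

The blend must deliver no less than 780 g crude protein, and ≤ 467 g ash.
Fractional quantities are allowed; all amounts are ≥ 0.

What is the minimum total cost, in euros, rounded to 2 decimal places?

This is a linear program. Let x1 = kg of pea protein, x2 = kg of meat-and-bone meal, x3 = kg of oat hulls, x4 = kg of alfalfa meal.
Minimise 1.43x1 + 0.9x2 + 0.13x3 + 0.53x4 s.t.:
  541x1 + 466x2 + 44x3 + 184x4 ≥ 780   (crude protein)
  52x1 + 293x2 + 64x3 + 95x4 ≤ 467   (ash)
  x1, x2, x3, x4 ≥ 0.
The optimal basis is {pea protein, meat-and-bone meal}; oat hulls, alfalfa meal drop out. The crude protein and ash requirements are met with equality.
So pea protein = 0.08131 kg, meat-and-bone meal = 1.579 kg.
Objective = 1.43·0.08131 + 0.9·1.579 = 1.5374.

€1.54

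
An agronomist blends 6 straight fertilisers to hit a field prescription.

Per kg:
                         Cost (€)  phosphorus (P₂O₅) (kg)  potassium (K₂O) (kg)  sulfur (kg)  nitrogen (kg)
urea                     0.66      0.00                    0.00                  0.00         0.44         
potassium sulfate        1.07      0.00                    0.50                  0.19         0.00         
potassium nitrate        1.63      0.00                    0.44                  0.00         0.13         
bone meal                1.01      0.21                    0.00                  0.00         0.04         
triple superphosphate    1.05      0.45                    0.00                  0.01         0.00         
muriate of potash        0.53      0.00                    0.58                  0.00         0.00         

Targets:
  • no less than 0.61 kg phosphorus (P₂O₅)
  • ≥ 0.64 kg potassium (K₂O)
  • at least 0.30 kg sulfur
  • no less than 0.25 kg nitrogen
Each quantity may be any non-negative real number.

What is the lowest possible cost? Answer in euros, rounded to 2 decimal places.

€3.41

This is a linear program. Let x1 = kg of urea, x2 = kg of potassium sulfate, x3 = kg of potassium nitrate, x4 = kg of bone meal, x5 = kg of triple superphosphate, x6 = kg of muriate of potash.
Minimize 0.66x1 + 1.07x2 + 1.63x3 + 1.01x4 + 1.05x5 + 0.53x6 with:
  0.21x4 + 0.45x5 ≥ 0.61   (phosphorus (P₂O₅))
  0.5x2 + 0.44x3 + 0.58x6 ≥ 0.64   (potassium (K₂O))
  0.19x2 + 0.01x5 ≥ 0.3   (sulfur)
  0.44x1 + 0.13x3 + 0.04x4 ≥ 0.25   (nitrogen)
  x1, x2, x3, x4, x5, x6 ≥ 0.
The cheapest feasible vertex uses only urea, potassium sulfate, triple superphosphate; potassium nitrate, bone meal, muriate of potash are not used. The phosphorus (P₂O₅), sulfur, nitrogen requirements are met with equality.
So urea = 0.5682 kg, potassium sulfate = 1.508 kg, triple superphosphate = 1.356 kg.
Objective = 0.66·0.5682 + 1.07·1.508 + 1.05·1.356 = 3.4124.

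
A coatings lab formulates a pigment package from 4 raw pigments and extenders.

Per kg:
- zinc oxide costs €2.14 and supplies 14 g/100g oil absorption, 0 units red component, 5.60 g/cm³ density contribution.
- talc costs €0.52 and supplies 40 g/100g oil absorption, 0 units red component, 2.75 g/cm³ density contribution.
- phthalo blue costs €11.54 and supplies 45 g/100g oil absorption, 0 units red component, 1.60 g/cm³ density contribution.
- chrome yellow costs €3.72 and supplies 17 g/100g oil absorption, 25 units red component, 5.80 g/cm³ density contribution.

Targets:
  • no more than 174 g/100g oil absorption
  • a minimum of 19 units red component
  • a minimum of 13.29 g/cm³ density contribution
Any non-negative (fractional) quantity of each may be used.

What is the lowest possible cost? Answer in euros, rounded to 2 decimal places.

€4.51

Let x1 = kg of zinc oxide, x2 = kg of talc, x3 = kg of phthalo blue, x4 = kg of chrome yellow.
min 2.14x1 + 0.52x2 + 11.54x3 + 3.72x4 subject to:
  14x1 + 40x2 + 45x3 + 17x4 ≤ 174   (oil absorption)
  25x4 ≥ 19   (red component)
  5.6x1 + 2.75x2 + 1.6x3 + 5.8x4 ≥ 13.29   (density contribution)
  x1, x2, x3, x4 ≥ 0.
The cheapest feasible vertex uses only talc, chrome yellow; zinc oxide, phthalo blue are not used. The red component and density contribution requirements are met with equality.
So talc = 3.23 kg, chrome yellow = 0.76 kg.
Cost = 0.52·3.23 + 3.72·0.76 = 4.5068.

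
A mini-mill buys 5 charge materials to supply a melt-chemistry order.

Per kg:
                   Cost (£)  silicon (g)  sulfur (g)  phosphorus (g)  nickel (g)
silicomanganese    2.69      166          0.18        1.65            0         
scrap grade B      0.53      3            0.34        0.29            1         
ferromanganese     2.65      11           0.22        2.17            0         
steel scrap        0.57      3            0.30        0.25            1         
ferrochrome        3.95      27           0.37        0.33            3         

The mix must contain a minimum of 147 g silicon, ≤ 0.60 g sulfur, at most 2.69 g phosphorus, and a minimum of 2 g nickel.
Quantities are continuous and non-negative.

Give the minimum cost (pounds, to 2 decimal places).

Set it up as a linear program. Let x1 = kg of silicomanganese, x2 = kg of scrap grade B, x3 = kg of ferromanganese, x4 = kg of steel scrap, x5 = kg of ferrochrome.
min 2.69x1 + 0.53x2 + 2.65x3 + 0.57x4 + 3.95x5 subject to:
  166x1 + 3x2 + 11x3 + 3x4 + 27x5 ≥ 147   (silicon)
  0.18x1 + 0.34x2 + 0.22x3 + 0.3x4 + 0.37x5 ≤ 0.6   (sulfur)
  1.65x1 + 0.29x2 + 2.17x3 + 0.25x4 + 0.33x5 ≤ 2.69   (phosphorus)
  1x2 + 1x4 + 3x5 ≥ 2   (nickel)
  x1, x2, x3, x4, x5 ≥ 0.
The minimum-cost mix takes nothing from scrap grade B, ferromanganese — only silicomanganese, steel scrap, ferrochrome. There the silicon, sulfur, nickel constraints are tight.
That vertex is x1 = 0.8192, x4 = 1.165, x5 = 0.2782.
Objective = 2.69·0.8192 + 0.57·1.165 + 3.95·0.2782 = 3.9666.

£3.97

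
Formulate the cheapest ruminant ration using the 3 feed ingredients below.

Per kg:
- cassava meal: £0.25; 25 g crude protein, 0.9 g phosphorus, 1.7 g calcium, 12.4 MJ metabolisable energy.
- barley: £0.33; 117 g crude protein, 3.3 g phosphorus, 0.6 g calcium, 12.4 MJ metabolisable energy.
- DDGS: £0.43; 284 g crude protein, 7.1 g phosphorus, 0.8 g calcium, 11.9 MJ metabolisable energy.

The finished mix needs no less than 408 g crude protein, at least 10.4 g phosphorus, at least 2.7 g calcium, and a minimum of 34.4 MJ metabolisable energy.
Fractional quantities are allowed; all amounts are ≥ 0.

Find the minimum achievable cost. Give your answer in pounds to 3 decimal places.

Set it up as a linear program. Let x1 = kg of cassava meal, x2 = kg of barley, x3 = kg of DDGS.
Minimize 0.25x1 + 0.33x2 + 0.43x3 subject to:
  25x1 + 117x2 + 284x3 ≥ 408   (crude protein)
  0.9x1 + 3.3x2 + 7.1x3 ≥ 10.4   (phosphorus)
  1.7x1 + 0.6x2 + 0.8x3 ≥ 2.7   (calcium)
  12.4x1 + 12.4x2 + 11.9x3 ≥ 34.4   (metabolisable energy)
  x1, x2, x3 ≥ 0.
The cheapest feasible vertex uses only cassava meal, DDGS; barley is not used. The crude protein and metabolisable energy requirements are met with equality.
Optimal quantities: cassava meal = 1.524 kg, DDGS = 1.302 kg.
Total cost: 0.25·1.524 + 0.43·1.302 = 0.94086.

£0.941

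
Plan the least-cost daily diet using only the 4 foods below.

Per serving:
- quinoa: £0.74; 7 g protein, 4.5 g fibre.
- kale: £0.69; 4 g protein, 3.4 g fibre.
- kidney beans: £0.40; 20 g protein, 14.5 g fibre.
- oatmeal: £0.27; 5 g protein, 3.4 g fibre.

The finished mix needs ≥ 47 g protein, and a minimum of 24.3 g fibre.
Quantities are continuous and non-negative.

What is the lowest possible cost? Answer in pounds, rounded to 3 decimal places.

£0.940

Set it up as a linear program. Let x1 = servings of quinoa, x2 = servings of kale, x3 = servings of kidney beans, x4 = servings of oatmeal.
min 0.74x1 + 0.69x2 + 0.4x3 + 0.27x4 subject to:
  7x1 + 4x2 + 20x3 + 5x4 ≥ 47   (protein)
  4.5x1 + 3.4x2 + 14.5x3 + 3.4x4 ≥ 24.3   (fibre)
  x1, x2, x3, x4 ≥ 0.
The minimum-cost mix takes nothing from quinoa, kale, oatmeal — only kidney beans. Binding constraint: protein.
Solving gives x3 = 2.35.
Cost = 0.4·2.35 = 0.94000.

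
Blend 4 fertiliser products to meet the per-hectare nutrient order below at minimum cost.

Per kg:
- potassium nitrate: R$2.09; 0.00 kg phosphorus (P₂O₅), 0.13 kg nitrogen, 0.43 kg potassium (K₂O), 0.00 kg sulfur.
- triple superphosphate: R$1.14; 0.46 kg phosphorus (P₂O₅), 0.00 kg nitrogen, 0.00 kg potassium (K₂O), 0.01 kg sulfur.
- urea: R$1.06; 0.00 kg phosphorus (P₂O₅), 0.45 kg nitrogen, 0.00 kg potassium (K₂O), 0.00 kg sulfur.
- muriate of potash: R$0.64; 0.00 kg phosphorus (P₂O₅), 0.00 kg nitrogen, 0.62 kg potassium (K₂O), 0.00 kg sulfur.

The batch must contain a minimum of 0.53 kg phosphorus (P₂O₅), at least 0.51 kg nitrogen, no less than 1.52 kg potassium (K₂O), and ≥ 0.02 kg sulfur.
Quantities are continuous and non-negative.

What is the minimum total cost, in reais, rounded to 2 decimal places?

R$5.05

Set it up as a linear program. Let x1 = kg of potassium nitrate, x2 = kg of triple superphosphate, x3 = kg of urea, x4 = kg of muriate of potash.
Minimize 2.09x1 + 1.14x2 + 1.06x3 + 0.64x4 with:
  0.46x2 ≥ 0.53   (phosphorus (P₂O₅))
  0.13x1 + 0.45x3 ≥ 0.51   (nitrogen)
  0.43x1 + 0.62x4 ≥ 1.52   (potassium (K₂O))
  0.01x2 ≥ 0.02   (sulfur)
  x1, x2, x3, x4 ≥ 0.
At the optimum only triple superphosphate, urea, muriate of potash are positive (potassium nitrate = 0). Binding constraints: nitrogen, potassium (K₂O), sulfur.
Solving gives x2 = 2, x3 = 1.133, x4 = 2.452.
Total cost: 1.14·2 + 1.06·1.133 + 0.64·2.452 = 5.0503.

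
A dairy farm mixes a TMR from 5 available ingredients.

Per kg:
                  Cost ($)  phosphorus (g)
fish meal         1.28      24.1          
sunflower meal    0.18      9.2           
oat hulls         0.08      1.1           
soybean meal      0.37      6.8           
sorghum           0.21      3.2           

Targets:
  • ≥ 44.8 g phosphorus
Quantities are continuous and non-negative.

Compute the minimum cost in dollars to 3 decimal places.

$0.877

Set it up as a linear program. Let x1 = kg of fish meal, x2 = kg of sunflower meal, x3 = kg of oat hulls, x4 = kg of soybean meal, x5 = kg of sorghum.
min 1.28x1 + 0.18x2 + 0.08x3 + 0.37x4 + 0.21x5 s.t.:
  24.1x1 + 9.2x2 + 1.1x3 + 6.8x4 + 3.2x5 ≥ 44.8   (phosphorus)
  x1, x2, x3, x4, x5 ≥ 0.
The optimal basis is {sunflower meal}; fish meal, oat hulls, soybean meal, sorghum drop out. The phosphorus requirement is met with equality.
Solving gives x2 = 4.87.
Objective = 0.18·4.87 = 0.87660.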